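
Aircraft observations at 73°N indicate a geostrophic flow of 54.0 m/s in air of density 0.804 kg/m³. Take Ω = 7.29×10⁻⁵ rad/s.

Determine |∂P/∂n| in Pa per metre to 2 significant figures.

Coriolis parameter at 73°N:
f = 2Ω sin φ = 2 × 7.29×10⁻⁵ × sin 73° = 1.39×10⁻⁴ s⁻¹
Geostrophic balance rearranged: |∂P/∂n| = f ρ V_g
|∂P/∂n| = 1.39×10⁻⁴ × 0.804 × 54.0 = 6.05×10⁻³ Pa/m

6.1×10⁻³ Pa/m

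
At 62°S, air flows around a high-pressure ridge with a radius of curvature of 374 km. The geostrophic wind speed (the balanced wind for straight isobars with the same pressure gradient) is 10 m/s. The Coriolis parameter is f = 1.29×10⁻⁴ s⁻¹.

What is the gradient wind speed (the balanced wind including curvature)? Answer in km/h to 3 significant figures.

Around a high, pressure-gradient force acts outward with centrifugal, so Coriolis balances both:
fV = (1/ρ)|∂P/∂n| + V²/R  →  V² − fR·V + fR·V_g = 0
With fR = 1.29×10⁻⁴ × 374×10³ m = 48.2 m/s:
V = [fR − √((fR)² − 4 fR V_g)]/2 = [48.2 − √(48.2² − 4×48.2×10)]/2 = 14.2 m/s
Supergeostrophic (V > V_g = 10 m/s), as expected around a high.
Converting: 14.2 m/s × 3.6 = 50.9 km/h

50.9 km/h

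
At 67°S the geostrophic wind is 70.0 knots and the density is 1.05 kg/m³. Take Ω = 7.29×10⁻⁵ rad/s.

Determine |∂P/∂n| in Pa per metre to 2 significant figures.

5.1×10⁻³ Pa/m

Coriolis parameter at 67°S:
f = 2Ω sin φ = 2 × 7.29×10⁻⁵ × sin 67° = 1.34×10⁻⁴ s⁻¹
Wind speed in SI: 70.0 knots = 36.0 m/s
Geostrophic balance rearranged: |∂P/∂n| = f ρ V_g
|∂P/∂n| = 1.34×10⁻⁴ × 1.05 × 36.0 = 5.07×10⁻³ Pa/m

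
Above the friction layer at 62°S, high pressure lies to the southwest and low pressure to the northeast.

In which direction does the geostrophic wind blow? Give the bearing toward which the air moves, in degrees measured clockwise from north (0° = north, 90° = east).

315°

The pressure-gradient force points toward the northeast (bearing 045°).
Geostrophic balance: in the Southern Hemisphere the Coriolis force deflects motion to the left, so the geostrophic wind blows 90° to the left of the pressure-gradient force (low pressure on the right).
Rotating 045° by 90° counterclockwise gives 315° — the wind blows toward the northwest.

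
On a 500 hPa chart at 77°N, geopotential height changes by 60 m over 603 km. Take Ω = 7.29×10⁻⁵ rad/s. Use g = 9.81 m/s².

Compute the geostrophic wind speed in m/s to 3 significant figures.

6.87 m/s

Coriolis parameter at 77°N:
f = 2Ω sin φ = 2 × 7.29×10⁻⁵ × sin 77° = 1.42×10⁻⁴ s⁻¹
Height gradient: |∂Z/∂n| = 60 m / 603000 m = 9.95×10⁻⁵
On a pressure surface, geostrophic balance gives V_g = (g/f)|∂Z/∂n|:
V_g = 9.81 × 9.95×10⁻⁵ / 1.42×10⁻⁴ = 6.87 m/s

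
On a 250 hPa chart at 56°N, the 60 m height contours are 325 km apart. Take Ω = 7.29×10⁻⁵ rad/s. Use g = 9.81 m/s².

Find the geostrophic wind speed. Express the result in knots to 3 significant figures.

Coriolis parameter at 56°N:
f = 2Ω sin φ = 2 × 7.29×10⁻⁵ × sin 56° = 1.21×10⁻⁴ s⁻¹
Height gradient: |∂Z/∂n| = 60 m / 325000 m = 1.85×10⁻⁴
On a pressure surface, geostrophic balance gives V_g = (g/f)|∂Z/∂n|:
V_g = 9.81 × 1.85×10⁻⁴ / 1.21×10⁻⁴ = 15.0 m/s
Converting: 15.0 m/s × 1.944 = 29.1 knots

29.1 knots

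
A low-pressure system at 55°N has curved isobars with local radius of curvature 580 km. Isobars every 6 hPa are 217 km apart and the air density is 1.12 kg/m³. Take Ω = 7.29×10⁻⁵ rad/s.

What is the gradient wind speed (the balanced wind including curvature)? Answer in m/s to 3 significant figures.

16.7 m/s

Coriolis parameter at 55°N:
f = 2Ω sin φ = 2 × 7.29×10⁻⁵ × sin 55° = 1.19×10⁻⁴ s⁻¹
Pressure gradient: |∂P/∂n| = 600 Pa / 217000 m = 2.76×10⁻³ Pa/m
Geostrophic speed: V_g = |∂P/∂n|/(fρ) = 2.76×10⁻³/(1.19×10⁻⁴ × 1.12) = 20.7 m/s
Around a low, centrifugal force acts outward with Coriolis, so pressure-gradient force balances both:
(1/ρ)|∂P/∂n| = fV + V²/R  →  V² + fR·V − fR·V_g = 0
With fR = 1.19×10⁻⁴ × 580×10³ m = 69.3 m/s:
V = [−fR + √((fR)² + 4 fR V_g)]/2 = [−69.3 + √(69.3² + 4×69.3×20.7)]/2 = 16.7 m/s
Subgeostrophic (V < V_g = 20.7 m/s), as expected around a low.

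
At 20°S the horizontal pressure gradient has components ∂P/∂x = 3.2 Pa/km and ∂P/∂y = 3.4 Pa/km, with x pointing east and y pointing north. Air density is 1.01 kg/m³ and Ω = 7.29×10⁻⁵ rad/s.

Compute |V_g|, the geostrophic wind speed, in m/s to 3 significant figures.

Coriolis parameter at 20°S:
f = 2Ω sin φ = 2 × 7.29×10⁻⁵ × sin 20° = 4.99×10⁻⁵ s⁻¹
In the Southern Hemisphere f is negative: f = −4.99×10⁻⁵ s⁻¹.
Component geostrophic relations (x east, y north):
u_g = −(1/(fρ)) ∂P/∂y,  v_g = (1/(fρ)) ∂P/∂x
u_g = −(3.4×10⁻³)/(−4.99×10⁻⁵ × 1.01) = 67.5 m/s;  v_g = (3.2×10⁻³)/(−4.99×10⁻⁵ × 1.01) = −63.5 m/s
|V_g| = √(u_g² + v_g²) = 92.7 m/s

92.7 m/s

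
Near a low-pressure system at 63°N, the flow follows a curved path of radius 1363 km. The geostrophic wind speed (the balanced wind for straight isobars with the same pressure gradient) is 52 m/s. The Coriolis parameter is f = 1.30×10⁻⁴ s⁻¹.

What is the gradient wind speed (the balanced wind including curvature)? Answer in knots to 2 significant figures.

82 knots

Around a low, centrifugal force acts outward with Coriolis, so pressure-gradient force balances both:
(1/ρ)|∂P/∂n| = fV + V²/R  →  V² + fR·V − fR·V_g = 0
With fR = 1.30×10⁻⁴ × 1363×10³ m = 177 m/s:
V = [−fR + √((fR)² + 4 fR V_g)]/2 = [−177 + √(177² + 4×177×52)]/2 = 42 m/s
Subgeostrophic (V < V_g = 52 m/s), as expected around a low.
Converting: 42 m/s × 1.944 = 82 knots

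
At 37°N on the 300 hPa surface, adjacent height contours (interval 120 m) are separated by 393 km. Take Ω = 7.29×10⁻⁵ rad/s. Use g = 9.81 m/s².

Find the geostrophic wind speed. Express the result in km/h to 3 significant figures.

Coriolis parameter at 37°N:
f = 2Ω sin φ = 2 × 7.29×10⁻⁵ × sin 37° = 8.77×10⁻⁵ s⁻¹
Height gradient: |∂Z/∂n| = 120 m / 393000 m = 3.05×10⁻⁴
On a pressure surface, geostrophic balance gives V_g = (g/f)|∂Z/∂n|:
V_g = 9.81 × 3.05×10⁻⁴ / 8.77×10⁻⁵ = 34.1 m/s
Converting: 34.1 m/s × 3.6 = 123 km/h

123 km/h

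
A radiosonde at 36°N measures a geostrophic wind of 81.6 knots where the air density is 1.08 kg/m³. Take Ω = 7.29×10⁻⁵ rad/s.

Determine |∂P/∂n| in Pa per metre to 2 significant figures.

3.9×10⁻³ Pa/m

Coriolis parameter at 36°N:
f = 2Ω sin φ = 2 × 7.29×10⁻⁵ × sin 36° = 8.57×10⁻⁵ s⁻¹
Wind speed in SI: 81.6 knots = 42.0 m/s
Geostrophic balance rearranged: |∂P/∂n| = f ρ V_g
|∂P/∂n| = 8.57×10⁻⁵ × 1.08 × 42.0 = 3.89×10⁻³ Pa/m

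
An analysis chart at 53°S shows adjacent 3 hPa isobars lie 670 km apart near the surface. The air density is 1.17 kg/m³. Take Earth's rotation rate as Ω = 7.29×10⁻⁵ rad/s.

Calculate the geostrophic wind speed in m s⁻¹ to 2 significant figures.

3.3 m s⁻¹

Coriolis parameter at 53°S:
f = 2Ω sin φ = 2 × 7.29×10⁻⁵ × sin 53° = 1.16×10⁻⁴ s⁻¹
Pressure gradient: |∂P/∂n| = 300 Pa / 670000 m = 4.48×10⁻⁴ Pa/m
Geostrophic balance (pressure-gradient force = Coriolis force):
V_g = (1/(fρ)) |∂P/∂n| = 4.48×10⁻⁴ / (1.16×10⁻⁴ × 1.17) = 3.29 m/s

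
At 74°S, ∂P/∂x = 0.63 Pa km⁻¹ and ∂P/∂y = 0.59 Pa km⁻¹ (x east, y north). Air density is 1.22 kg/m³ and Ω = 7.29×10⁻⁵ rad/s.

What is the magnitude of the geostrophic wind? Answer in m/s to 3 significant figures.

5.05 m/s

Coriolis parameter at 74°S:
f = 2Ω sin φ = 2 × 7.29×10⁻⁵ × sin 74° = 1.40×10⁻⁴ s⁻¹
In the Southern Hemisphere f is negative: f = −1.40×10⁻⁴ s⁻¹.
Component geostrophic relations (x east, y north):
u_g = −(1/(fρ)) ∂P/∂y,  v_g = (1/(fρ)) ∂P/∂x
u_g = −(0.59×10⁻³)/(−1.40×10⁻⁴ × 1.22) = 3.45 m/s;  v_g = (0.63×10⁻³)/(−1.40×10⁻⁴ × 1.22) = −3.68 m/s
|V_g| = √(u_g² + v_g²) = 5.05 m/s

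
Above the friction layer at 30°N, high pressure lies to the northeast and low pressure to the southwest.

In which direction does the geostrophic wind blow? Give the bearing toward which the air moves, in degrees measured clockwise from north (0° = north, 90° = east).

The pressure-gradient force points toward the southwest (bearing 225°).
Geostrophic balance: in the Northern Hemisphere the Coriolis force deflects motion to the right, so the geostrophic wind blows 90° to the right of the pressure-gradient force (low pressure on the left).
Rotating 225° by 90° clockwise gives 315° — the wind blows toward the northwest.

315°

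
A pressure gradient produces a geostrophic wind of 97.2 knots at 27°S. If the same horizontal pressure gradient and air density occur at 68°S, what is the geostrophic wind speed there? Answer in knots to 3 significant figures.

With the same pressure gradient and density, V_g ∝ 1/f ∝ 1/sin φ.
V₂ = V₁ · sin φ₁ / sin φ₂ = 97.2 × sin 27° / sin 68°
V₂ = 97.2 × 0.4540/0.9272 = 47.6 knots

47.6 knots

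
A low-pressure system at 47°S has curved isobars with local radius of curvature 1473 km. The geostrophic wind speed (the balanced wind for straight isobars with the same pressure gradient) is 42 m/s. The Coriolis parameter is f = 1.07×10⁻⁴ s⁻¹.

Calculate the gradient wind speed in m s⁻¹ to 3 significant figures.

34.5 m s⁻¹

Around a low, centrifugal force acts outward with Coriolis, so pressure-gradient force balances both:
(1/ρ)|∂P/∂n| = fV + V²/R  →  V² + fR·V − fR·V_g = 0
With fR = 1.07×10⁻⁴ × 1473×10³ m = 158 m/s:
V = [−fR + √((fR)² + 4 fR V_g)]/2 = [−158 + √(158² + 4×158×42)]/2 = 34.5 m/s
Subgeostrophic (V < V_g = 42 m/s), as expected around a low.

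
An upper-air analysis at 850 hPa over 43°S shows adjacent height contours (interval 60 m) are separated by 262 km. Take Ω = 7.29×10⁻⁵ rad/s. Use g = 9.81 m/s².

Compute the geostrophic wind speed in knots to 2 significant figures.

44 knots

Coriolis parameter at 43°S:
f = 2Ω sin φ = 2 × 7.29×10⁻⁵ × sin 43° = 9.94×10⁻⁵ s⁻¹
Height gradient: |∂Z/∂n| = 60 m / 262000 m = 2.29×10⁻⁴
On a pressure surface, geostrophic balance gives V_g = (g/f)|∂Z/∂n|:
V_g = 9.81 × 2.29×10⁻⁴ / 9.94×10⁻⁵ = 22.6 m/s
Converting: 22.6 m/s × 1.944 = 44 knots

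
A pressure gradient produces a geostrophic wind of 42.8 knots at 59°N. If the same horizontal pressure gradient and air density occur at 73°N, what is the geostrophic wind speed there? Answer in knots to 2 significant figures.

38 knots

With the same pressure gradient and density, V_g ∝ 1/f ∝ 1/sin φ.
V₂ = V₁ · sin φ₁ / sin φ₂ = 42.8 × sin 59° / sin 73°
V₂ = 42.8 × 0.8572/0.9563 = 38 knots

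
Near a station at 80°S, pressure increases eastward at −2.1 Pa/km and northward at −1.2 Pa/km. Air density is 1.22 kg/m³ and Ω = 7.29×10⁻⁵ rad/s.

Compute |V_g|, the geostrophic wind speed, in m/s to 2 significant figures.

14 m/s

Coriolis parameter at 80°S:
f = 2Ω sin φ = 2 × 7.29×10⁻⁵ × sin 80° = 1.44×10⁻⁴ s⁻¹
In the Southern Hemisphere f is negative: f = −1.44×10⁻⁴ s⁻¹.
Component geostrophic relations (x east, y north):
u_g = −(1/(fρ)) ∂P/∂y,  v_g = (1/(fρ)) ∂P/∂x
u_g = −(−1.2×10⁻³)/(−1.44×10⁻⁴ × 1.22) = −6.85 m/s;  v_g = (−2.1×10⁻³)/(−1.44×10⁻⁴ × 1.22) = 12.0 m/s
|V_g| = √(u_g² + v_g²) = 13.8 m/s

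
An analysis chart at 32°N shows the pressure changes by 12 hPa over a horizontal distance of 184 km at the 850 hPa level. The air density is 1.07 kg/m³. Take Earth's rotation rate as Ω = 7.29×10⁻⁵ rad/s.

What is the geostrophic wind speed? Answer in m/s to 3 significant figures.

Coriolis parameter at 32°N:
f = 2Ω sin φ = 2 × 7.29×10⁻⁵ × sin 32° = 7.73×10⁻⁵ s⁻¹
Pressure gradient: |∂P/∂n| = 1200 Pa / 184000 m = 6.52×10⁻³ Pa/m
Geostrophic balance (pressure-gradient force = Coriolis force):
V_g = (1/(fρ)) |∂P/∂n| = 6.52×10⁻³ / (7.73×10⁻⁵ × 1.07) = 78.9 m/s

78.9 m/s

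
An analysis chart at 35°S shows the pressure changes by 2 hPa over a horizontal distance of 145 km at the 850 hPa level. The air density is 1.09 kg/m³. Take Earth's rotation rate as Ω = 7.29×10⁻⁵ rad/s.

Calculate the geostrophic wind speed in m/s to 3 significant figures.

15.1 m/s

Coriolis parameter at 35°S:
f = 2Ω sin φ = 2 × 7.29×10⁻⁵ × sin 35° = 8.36×10⁻⁵ s⁻¹
Pressure gradient: |∂P/∂n| = 200 Pa / 145000 m = 1.38×10⁻³ Pa/m
Geostrophic balance (pressure-gradient force = Coriolis force):
V_g = (1/(fρ)) |∂P/∂n| = 1.38×10⁻³ / (8.36×10⁻⁵ × 1.09) = 15.1 m/s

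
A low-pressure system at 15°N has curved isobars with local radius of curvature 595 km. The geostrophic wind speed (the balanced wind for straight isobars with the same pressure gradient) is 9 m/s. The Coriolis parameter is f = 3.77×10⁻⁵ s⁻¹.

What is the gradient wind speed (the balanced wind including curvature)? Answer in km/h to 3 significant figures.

24.8 km/h

Around a low, centrifugal force acts outward with Coriolis, so pressure-gradient force balances both:
(1/ρ)|∂P/∂n| = fV + V²/R  →  V² + fR·V − fR·V_g = 0
With fR = 3.77×10⁻⁵ × 595×10³ m = 22.4 m/s:
V = [−fR + √((fR)² + 4 fR V_g)]/2 = [−22.4 + √(22.4² + 4×22.4×9)]/2 = 6.89 m/s
Subgeostrophic (V < V_g = 9 m/s), as expected around a low.
Converting: 6.89 m/s × 3.6 = 24.8 km/h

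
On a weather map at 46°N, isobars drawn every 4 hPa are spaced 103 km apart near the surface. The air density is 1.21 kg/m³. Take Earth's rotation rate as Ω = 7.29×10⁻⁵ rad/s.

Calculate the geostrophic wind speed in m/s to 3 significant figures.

Coriolis parameter at 46°N:
f = 2Ω sin φ = 2 × 7.29×10⁻⁵ × sin 46° = 1.05×10⁻⁴ s⁻¹
Pressure gradient: |∂P/∂n| = 400 Pa / 103000 m = 3.88×10⁻³ Pa/m
Geostrophic balance (pressure-gradient force = Coriolis force):
V_g = (1/(fρ)) |∂P/∂n| = 3.88×10⁻³ / (1.05×10⁻⁴ × 1.21) = 30.6 m/s

30.6 m/s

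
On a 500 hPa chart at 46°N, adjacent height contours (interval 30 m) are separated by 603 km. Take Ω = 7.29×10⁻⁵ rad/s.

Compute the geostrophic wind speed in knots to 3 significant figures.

9.05 knots

Coriolis parameter at 46°N:
f = 2Ω sin φ = 2 × 7.29×10⁻⁵ × sin 46° = 1.05×10⁻⁴ s⁻¹
Height gradient: |∂Z/∂n| = 30 m / 603000 m = 4.98×10⁻⁵
On a pressure surface, geostrophic balance gives V_g = (g/f)|∂Z/∂n|:
V_g = 9.81 × 4.98×10⁻⁵ / 1.05×10⁻⁴ = 4.65 m/s
Converting: 4.65 m/s × 1.944 = 9.05 knots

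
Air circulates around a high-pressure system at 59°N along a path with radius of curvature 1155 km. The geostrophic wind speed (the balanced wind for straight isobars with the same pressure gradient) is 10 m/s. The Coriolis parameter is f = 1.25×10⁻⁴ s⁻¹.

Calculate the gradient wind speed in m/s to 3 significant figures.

10.8 m/s

Around a high, pressure-gradient force acts outward with centrifugal, so Coriolis balances both:
fV = (1/ρ)|∂P/∂n| + V²/R  →  V² − fR·V + fR·V_g = 0
With fR = 1.25×10⁻⁴ × 1155×10³ m = 144 m/s:
V = [fR − √((fR)² − 4 fR V_g)]/2 = [144 − √(144² − 4×144×10)]/2 = 10.8 m/s
Supergeostrophic (V > V_g = 10 m/s), as expected around a high.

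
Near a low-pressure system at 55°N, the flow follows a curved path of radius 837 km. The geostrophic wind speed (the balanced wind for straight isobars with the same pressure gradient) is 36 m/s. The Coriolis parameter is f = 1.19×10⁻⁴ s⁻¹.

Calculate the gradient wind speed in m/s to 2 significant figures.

Around a low, centrifugal force acts outward with Coriolis, so pressure-gradient force balances both:
(1/ρ)|∂P/∂n| = fV + V²/R  →  V² + fR·V − fR·V_g = 0
With fR = 1.19×10⁻⁴ × 837×10³ m = 99.6 m/s:
V = [−fR + √((fR)² + 4 fR V_g)]/2 = [−99.6 + √(99.6² + 4×99.6×36)]/2 = 28.1 m/s
Subgeostrophic (V < V_g = 36 m/s), as expected around a low.

28 m/s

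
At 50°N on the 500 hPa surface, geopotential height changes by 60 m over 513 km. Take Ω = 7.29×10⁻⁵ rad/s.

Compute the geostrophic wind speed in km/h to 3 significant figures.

37.0 km/h

Coriolis parameter at 50°N:
f = 2Ω sin φ = 2 × 7.29×10⁻⁵ × sin 50° = 1.12×10⁻⁴ s⁻¹
Height gradient: |∂Z/∂n| = 60 m / 513000 m = 1.17×10⁻⁴
On a pressure surface, geostrophic balance gives V_g = (g/f)|∂Z/∂n|:
V_g = 9.81 × 1.17×10⁻⁴ / 1.12×10⁻⁴ = 10.3 m/s
Converting: 10.3 m/s × 3.6 = 37.0 km/h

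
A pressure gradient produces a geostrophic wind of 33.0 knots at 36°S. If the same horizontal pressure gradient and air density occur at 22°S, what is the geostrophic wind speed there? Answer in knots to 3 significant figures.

51.8 knots

With the same pressure gradient and density, V_g ∝ 1/f ∝ 1/sin φ.
V₂ = V₁ · sin φ₁ / sin φ₂ = 33.0 × sin 36° / sin 22°
V₂ = 33.0 × 0.5878/0.3746 = 51.8 knots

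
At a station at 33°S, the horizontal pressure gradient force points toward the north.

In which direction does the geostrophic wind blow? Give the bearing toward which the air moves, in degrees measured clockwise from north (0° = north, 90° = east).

The pressure-gradient force points toward the north (bearing 000°).
Geostrophic balance: in the Southern Hemisphere the Coriolis force deflects motion to the left, so the geostrophic wind blows 90° to the left of the pressure-gradient force (low pressure on the right).
Rotating 000° by 90° counterclockwise gives 270° — the wind blows toward the west.

270°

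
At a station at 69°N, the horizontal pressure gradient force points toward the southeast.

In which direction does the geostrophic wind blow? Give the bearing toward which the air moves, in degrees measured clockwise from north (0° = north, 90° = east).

225°

The pressure-gradient force points toward the southeast (bearing 135°).
Geostrophic balance: in the Northern Hemisphere the Coriolis force deflects motion to the right, so the geostrophic wind blows 90° to the right of the pressure-gradient force (low pressure on the left).
Rotating 135° by 90° clockwise gives 225° — the wind blows toward the southwest.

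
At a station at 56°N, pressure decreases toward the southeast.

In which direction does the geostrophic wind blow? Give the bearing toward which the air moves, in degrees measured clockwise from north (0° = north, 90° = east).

225°

The pressure-gradient force points toward the southeast (bearing 135°).
Geostrophic balance: in the Northern Hemisphere the Coriolis force deflects motion to the right, so the geostrophic wind blows 90° to the right of the pressure-gradient force (low pressure on the left).
Rotating 135° by 90° clockwise gives 225° — the wind blows toward the southwest.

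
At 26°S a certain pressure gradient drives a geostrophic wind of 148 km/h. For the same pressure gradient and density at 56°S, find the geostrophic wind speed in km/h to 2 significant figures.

78 km/h

With the same pressure gradient and density, V_g ∝ 1/f ∝ 1/sin φ.
V₂ = V₁ · sin φ₁ / sin φ₂ = 148 × sin 26° / sin 56°
V₂ = 148 × 0.4384/0.8290 = 78 km/h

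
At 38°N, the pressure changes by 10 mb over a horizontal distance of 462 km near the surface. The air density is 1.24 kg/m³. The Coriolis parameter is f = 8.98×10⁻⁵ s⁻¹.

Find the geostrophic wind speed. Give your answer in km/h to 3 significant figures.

70.0 km/h

Pressure gradient: |∂P/∂n| = 1000 Pa / 462000 m = 2.16×10⁻³ Pa/m
Geostrophic balance (pressure-gradient force = Coriolis force):
V_g = (1/(fρ)) |∂P/∂n| = 2.16×10⁻³ / (8.98×10⁻⁵ × 1.24) = 19.4 m/s
Converting: 19.4 m/s × 3.6 = 70.0 km/h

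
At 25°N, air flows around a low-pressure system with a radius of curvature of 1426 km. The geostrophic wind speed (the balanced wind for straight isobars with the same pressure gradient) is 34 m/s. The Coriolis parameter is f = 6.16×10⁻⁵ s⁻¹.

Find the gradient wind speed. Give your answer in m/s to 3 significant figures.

26.2 m/s

Around a low, centrifugal force acts outward with Coriolis, so pressure-gradient force balances both:
(1/ρ)|∂P/∂n| = fV + V²/R  →  V² + fR·V − fR·V_g = 0
With fR = 6.16×10⁻⁵ × 1426×10³ m = 87.8 m/s:
V = [−fR + √((fR)² + 4 fR V_g)]/2 = [−87.8 + √(87.8² + 4×87.8×34)]/2 = 26.2 m/s
Subgeostrophic (V < V_g = 34 m/s), as expected around a low.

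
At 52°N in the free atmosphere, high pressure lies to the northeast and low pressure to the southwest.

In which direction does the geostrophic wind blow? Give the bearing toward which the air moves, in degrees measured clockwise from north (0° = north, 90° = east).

315°

The pressure-gradient force points toward the southwest (bearing 225°).
Geostrophic balance: in the Northern Hemisphere the Coriolis force deflects motion to the right, so the geostrophic wind blows 90° to the right of the pressure-gradient force (low pressure on the left).
Rotating 225° by 90° clockwise gives 315° — the wind blows toward the northwest.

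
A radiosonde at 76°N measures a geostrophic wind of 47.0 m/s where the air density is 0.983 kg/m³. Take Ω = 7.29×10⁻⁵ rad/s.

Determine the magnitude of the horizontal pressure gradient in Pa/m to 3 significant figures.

6.54×10⁻³ Pa/m

Coriolis parameter at 76°N:
f = 2Ω sin φ = 2 × 7.29×10⁻⁵ × sin 76° = 1.41×10⁻⁴ s⁻¹
Geostrophic balance rearranged: |∂P/∂n| = f ρ V_g
|∂P/∂n| = 1.41×10⁻⁴ × 0.983 × 47.0 = 6.54×10⁻³ Pa/m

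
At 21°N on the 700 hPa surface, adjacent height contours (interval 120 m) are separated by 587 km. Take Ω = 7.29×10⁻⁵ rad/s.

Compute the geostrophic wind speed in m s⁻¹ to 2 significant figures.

Coriolis parameter at 21°N:
f = 2Ω sin φ = 2 × 7.29×10⁻⁵ × sin 21° = 5.23×10⁻⁵ s⁻¹
Height gradient: |∂Z/∂n| = 120 m / 587000 m = 2.04×10⁻⁴
On a pressure surface, geostrophic balance gives V_g = (g/f)|∂Z/∂n|:
V_g = 9.81 × 2.04×10⁻⁴ / 5.23×10⁻⁵ = 38.4 m/s

38 m s⁻¹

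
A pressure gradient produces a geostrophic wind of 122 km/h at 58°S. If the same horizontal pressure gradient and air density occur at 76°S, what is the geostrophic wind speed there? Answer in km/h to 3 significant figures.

With the same pressure gradient and density, V_g ∝ 1/f ∝ 1/sin φ.
V₂ = V₁ · sin φ₁ / sin φ₂ = 122 × sin 58° / sin 76°
V₂ = 122 × 0.8480/0.9703 = 107 km/h

107 km/h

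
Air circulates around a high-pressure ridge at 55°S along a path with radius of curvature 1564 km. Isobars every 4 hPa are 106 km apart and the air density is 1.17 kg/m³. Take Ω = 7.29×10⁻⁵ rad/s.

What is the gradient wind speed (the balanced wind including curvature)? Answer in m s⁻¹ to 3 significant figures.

Coriolis parameter at 55°S:
f = 2Ω sin φ = 2 × 7.29×10⁻⁵ × sin 55° = 1.19×10⁻⁴ s⁻¹
Pressure gradient: |∂P/∂n| = 400 Pa / 106000 m = 3.77×10⁻³ Pa/m
Geostrophic speed: V_g = |∂P/∂n|/(fρ) = 3.77×10⁻³/(1.19×10⁻⁴ × 1.17) = 27.0 m/s
Around a high, pressure-gradient force acts outward with centrifugal, so Coriolis balances both:
fV = (1/ρ)|∂P/∂n| + V²/R  →  V² − fR·V + fR·V_g = 0
With fR = 1.19×10⁻⁴ × 1564×10³ m = 187 m/s:
V = [fR − √((fR)² − 4 fR V_g)]/2 = [187 − √(187² − 4×187×27)]/2 = 32.7 m/s
Supergeostrophic (V > V_g = 27 m/s), as expected around a high.

32.7 m s⁻¹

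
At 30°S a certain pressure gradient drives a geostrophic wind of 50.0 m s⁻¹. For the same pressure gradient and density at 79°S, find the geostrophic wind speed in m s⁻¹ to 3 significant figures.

25.5 m s⁻¹

With the same pressure gradient and density, V_g ∝ 1/f ∝ 1/sin φ.
V₂ = V₁ · sin φ₁ / sin φ₂ = 50.0 × sin 30° / sin 79°
V₂ = 50.0 × 0.5000/0.9816 = 25.5 m s⁻¹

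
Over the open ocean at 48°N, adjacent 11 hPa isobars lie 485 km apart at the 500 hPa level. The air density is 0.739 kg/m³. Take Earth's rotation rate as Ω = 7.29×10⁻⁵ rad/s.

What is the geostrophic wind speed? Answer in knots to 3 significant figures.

55.1 knots

Coriolis parameter at 48°N:
f = 2Ω sin φ = 2 × 7.29×10⁻⁵ × sin 48° = 1.08×10⁻⁴ s⁻¹
Pressure gradient: |∂P/∂n| = 1100 Pa / 485000 m = 2.27×10⁻³ Pa/m
Geostrophic balance (pressure-gradient force = Coriolis force):
V_g = (1/(fρ)) |∂P/∂n| = 2.27×10⁻³ / (1.08×10⁻⁴ × 0.739) = 28.3 m/s
Converting: 28.3 m/s × 1.944 = 55.1 knots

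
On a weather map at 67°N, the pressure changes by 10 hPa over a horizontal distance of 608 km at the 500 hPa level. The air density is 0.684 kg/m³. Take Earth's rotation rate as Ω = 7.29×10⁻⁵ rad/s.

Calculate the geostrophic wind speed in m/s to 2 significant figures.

Coriolis parameter at 67°N:
f = 2Ω sin φ = 2 × 7.29×10⁻⁵ × sin 67° = 1.34×10⁻⁴ s⁻¹
Pressure gradient: |∂P/∂n| = 1000 Pa / 608000 m = 1.64×10⁻³ Pa/m
Geostrophic balance (pressure-gradient force = Coriolis force):
V_g = (1/(fρ)) |∂P/∂n| = 1.64×10⁻³ / (1.34×10⁻⁴ × 0.684) = 17.9 m/s

18 m/s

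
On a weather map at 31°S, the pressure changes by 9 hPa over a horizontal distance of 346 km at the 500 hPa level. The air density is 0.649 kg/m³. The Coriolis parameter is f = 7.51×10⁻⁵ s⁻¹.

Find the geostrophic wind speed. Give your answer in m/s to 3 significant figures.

Pressure gradient: |∂P/∂n| = 900 Pa / 346000 m = 2.60×10⁻³ Pa/m
Geostrophic balance (pressure-gradient force = Coriolis force):
V_g = (1/(fρ)) |∂P/∂n| = 2.60×10⁻³ / (7.51×10⁻⁵ × 0.649) = 53.4 m/s

53.4 m/s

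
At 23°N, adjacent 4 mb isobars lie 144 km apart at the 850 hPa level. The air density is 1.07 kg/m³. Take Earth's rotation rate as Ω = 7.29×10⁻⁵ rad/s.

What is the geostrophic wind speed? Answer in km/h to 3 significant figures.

Coriolis parameter at 23°N:
f = 2Ω sin φ = 2 × 7.29×10⁻⁵ × sin 23° = 5.70×10⁻⁵ s⁻¹
Pressure gradient: |∂P/∂n| = 400 Pa / 144000 m = 2.78×10⁻³ Pa/m
Geostrophic balance (pressure-gradient force = Coriolis force):
V_g = (1/(fρ)) |∂P/∂n| = 2.78×10⁻³ / (5.70×10⁻⁵ × 1.07) = 45.6 m/s
Converting: 45.6 m/s × 3.6 = 164 km/h

164 km/h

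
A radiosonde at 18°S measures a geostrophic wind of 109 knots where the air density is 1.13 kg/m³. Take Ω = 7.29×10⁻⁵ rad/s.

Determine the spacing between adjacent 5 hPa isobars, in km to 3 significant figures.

175 km

Coriolis parameter at 18°S:
f = 2Ω sin φ = 2 × 7.29×10⁻⁵ × sin 18° = 4.51×10⁻⁵ s⁻¹
Wind speed in SI: 109 knots = 56.1 m/s
Geostrophic balance rearranged: |∂P/∂n| = f ρ V_g
|∂P/∂n| = 4.51×10⁻⁵ × 1.13 × 56.1 = 2.85×10⁻³ Pa/m
Isobar spacing: Δn = ΔP/|∂P/∂n| = 500 Pa / 2.85×10⁻³ Pa/m = 175141 m ≈ 175 km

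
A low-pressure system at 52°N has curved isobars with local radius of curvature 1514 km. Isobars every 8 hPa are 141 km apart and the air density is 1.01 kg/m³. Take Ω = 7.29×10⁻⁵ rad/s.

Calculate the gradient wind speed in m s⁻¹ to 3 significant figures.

39.8 m s⁻¹

Coriolis parameter at 52°N:
f = 2Ω sin φ = 2 × 7.29×10⁻⁵ × sin 52° = 1.15×10⁻⁴ s⁻¹
Pressure gradient: |∂P/∂n| = 800 Pa / 141000 m = 5.67×10⁻³ Pa/m
Geostrophic speed: V_g = |∂P/∂n|/(fρ) = 5.67×10⁻³/(1.15×10⁻⁴ × 1.01) = 48.9 m/s
Around a low, centrifugal force acts outward with Coriolis, so pressure-gradient force balances both:
(1/ρ)|∂P/∂n| = fV + V²/R  →  V² + fR·V − fR·V_g = 0
With fR = 1.15×10⁻⁴ × 1514×10³ m = 174 m/s:
V = [−fR + √((fR)² + 4 fR V_g)]/2 = [−174 + √(174² + 4×174×48.9)]/2 = 39.8 m/s
Subgeostrophic (V < V_g = 48.9 m/s), as expected around a low.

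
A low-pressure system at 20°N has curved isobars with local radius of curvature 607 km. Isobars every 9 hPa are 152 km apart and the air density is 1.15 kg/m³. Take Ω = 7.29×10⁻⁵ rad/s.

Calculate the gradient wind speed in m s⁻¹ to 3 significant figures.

Coriolis parameter at 20°N:
f = 2Ω sin φ = 2 × 7.29×10⁻⁵ × sin 20° = 4.99×10⁻⁵ s⁻¹
Pressure gradient: |∂P/∂n| = 900 Pa / 152000 m = 5.92×10⁻³ Pa/m
Geostrophic speed: V_g = |∂P/∂n|/(fρ) = 5.92×10⁻³/(4.99×10⁻⁵ × 1.15) = 103 m/s
Around a low, centrifugal force acts outward with Coriolis, so pressure-gradient force balances both:
(1/ρ)|∂P/∂n| = fV + V²/R  →  V² + fR·V − fR·V_g = 0
With fR = 4.99×10⁻⁵ × 607×10³ m = 30.3 m/s:
V = [−fR + √((fR)² + 4 fR V_g)]/2 = [−30.3 + √(30.3² + 4×30.3×103)]/2 = 42.8 m/s
Subgeostrophic (V < V_g = 103 m/s), as expected around a low.

42.8 m s⁻¹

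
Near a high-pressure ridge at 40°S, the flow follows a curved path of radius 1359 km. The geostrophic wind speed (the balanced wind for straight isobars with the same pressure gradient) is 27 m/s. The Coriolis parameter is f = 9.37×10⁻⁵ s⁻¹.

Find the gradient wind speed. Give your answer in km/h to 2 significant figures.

140 km/h

Around a high, pressure-gradient force acts outward with centrifugal, so Coriolis balances both:
fV = (1/ρ)|∂P/∂n| + V²/R  →  V² − fR·V + fR·V_g = 0
With fR = 9.37×10⁻⁵ × 1359×10³ m = 127 m/s:
V = [fR − √((fR)² − 4 fR V_g)]/2 = [127 − √(127² − 4×127×27)]/2 = 38.9 m/s
Supergeostrophic (V > V_g = 27 m/s), as expected around a high.
Converting: 38.9 m/s × 3.6 = 140 km/h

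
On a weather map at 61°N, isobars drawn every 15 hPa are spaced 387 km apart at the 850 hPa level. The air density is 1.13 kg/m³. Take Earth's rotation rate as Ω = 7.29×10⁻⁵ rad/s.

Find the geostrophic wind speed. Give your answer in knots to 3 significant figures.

Coriolis parameter at 61°N:
f = 2Ω sin φ = 2 × 7.29×10⁻⁵ × sin 61° = 1.28×10⁻⁴ s⁻¹
Pressure gradient: |∂P/∂n| = 1500 Pa / 387000 m = 3.88×10⁻³ Pa/m
Geostrophic balance (pressure-gradient force = Coriolis force):
V_g = (1/(fρ)) |∂P/∂n| = 3.88×10⁻³ / (1.28×10⁻⁴ × 1.13) = 26.9 m/s
Converting: 26.9 m/s × 1.944 = 52.3 knots

52.3 knots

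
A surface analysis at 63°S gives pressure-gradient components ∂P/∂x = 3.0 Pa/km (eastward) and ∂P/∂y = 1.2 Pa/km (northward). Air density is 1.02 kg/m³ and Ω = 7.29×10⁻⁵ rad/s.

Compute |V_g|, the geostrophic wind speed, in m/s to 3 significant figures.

Coriolis parameter at 63°S:
f = 2Ω sin φ = 2 × 7.29×10⁻⁵ × sin 63° = 1.30×10⁻⁴ s⁻¹
In the Southern Hemisphere f is negative: f = −1.30×10⁻⁴ s⁻¹.
Component geostrophic relations (x east, y north):
u_g = −(1/(fρ)) ∂P/∂y,  v_g = (1/(fρ)) ∂P/∂x
u_g = −(1.2×10⁻³)/(−1.30×10⁻⁴ × 1.02) = 9.06 m/s;  v_g = (3.0×10⁻³)/(−1.30×10⁻⁴ × 1.02) = −22.6 m/s
|V_g| = √(u_g² + v_g²) = 24.4 m/s

24.4 m/s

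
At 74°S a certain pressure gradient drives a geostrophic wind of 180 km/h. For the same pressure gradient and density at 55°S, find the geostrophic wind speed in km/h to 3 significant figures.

With the same pressure gradient and density, V_g ∝ 1/f ∝ 1/sin φ.
V₂ = V₁ · sin φ₁ / sin φ₂ = 180 × sin 74° / sin 55°
V₂ = 180 × 0.9613/0.8192 = 211 km/h

211 km/h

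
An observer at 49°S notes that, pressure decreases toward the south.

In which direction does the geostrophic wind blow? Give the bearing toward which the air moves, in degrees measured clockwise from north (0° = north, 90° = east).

The pressure-gradient force points toward the south (bearing 180°).
Geostrophic balance: in the Southern Hemisphere the Coriolis force deflects motion to the left, so the geostrophic wind blows 90° to the left of the pressure-gradient force (low pressure on the right).
Rotating 180° by 90° counterclockwise gives 090° — the wind blows toward the east.

090°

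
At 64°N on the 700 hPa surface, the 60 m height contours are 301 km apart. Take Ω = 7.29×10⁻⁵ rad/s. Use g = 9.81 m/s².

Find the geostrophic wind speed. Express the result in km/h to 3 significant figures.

Coriolis parameter at 64°N:
f = 2Ω sin φ = 2 × 7.29×10⁻⁵ × sin 64° = 1.31×10⁻⁴ s⁻¹
Height gradient: |∂Z/∂n| = 60 m / 301000 m = 1.99×10⁻⁴
On a pressure surface, geostrophic balance gives V_g = (g/f)|∂Z/∂n|:
V_g = 9.81 × 1.99×10⁻⁴ / 1.31×10⁻⁴ = 14.9 m/s
Converting: 14.9 m/s × 3.6 = 53.7 km/h

53.7 km/h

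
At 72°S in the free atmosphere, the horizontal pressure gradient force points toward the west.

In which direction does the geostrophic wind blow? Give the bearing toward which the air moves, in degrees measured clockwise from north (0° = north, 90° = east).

180°

The pressure-gradient force points toward the west (bearing 270°).
Geostrophic balance: in the Southern Hemisphere the Coriolis force deflects motion to the left, so the geostrophic wind blows 90° to the left of the pressure-gradient force (low pressure on the right).
Rotating 270° by 90° counterclockwise gives 180° — the wind blows toward the south.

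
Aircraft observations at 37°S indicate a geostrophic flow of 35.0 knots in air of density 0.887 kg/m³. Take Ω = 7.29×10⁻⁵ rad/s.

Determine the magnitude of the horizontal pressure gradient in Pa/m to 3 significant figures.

Coriolis parameter at 37°S:
f = 2Ω sin φ = 2 × 7.29×10⁻⁵ × sin 37° = 8.77×10⁻⁵ s⁻¹
Wind speed in SI: 35.0 knots = 18.0 m/s
Geostrophic balance rearranged: |∂P/∂n| = f ρ V_g
|∂P/∂n| = 8.77×10⁻⁵ × 0.887 × 18.0 = 1.40×10⁻³ Pa/m

1.40×10⁻³ Pa/m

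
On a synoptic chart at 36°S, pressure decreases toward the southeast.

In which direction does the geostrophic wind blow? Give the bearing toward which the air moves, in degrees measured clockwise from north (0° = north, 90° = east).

The pressure-gradient force points toward the southeast (bearing 135°).
Geostrophic balance: in the Southern Hemisphere the Coriolis force deflects motion to the left, so the geostrophic wind blows 90° to the left of the pressure-gradient force (low pressure on the right).
Rotating 135° by 90° counterclockwise gives 045° — the wind blows toward the northeast.

045°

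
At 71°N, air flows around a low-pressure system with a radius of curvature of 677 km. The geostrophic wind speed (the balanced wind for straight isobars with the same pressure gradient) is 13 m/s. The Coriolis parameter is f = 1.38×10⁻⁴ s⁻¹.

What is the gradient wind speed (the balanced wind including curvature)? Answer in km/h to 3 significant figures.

41.6 km/h

Around a low, centrifugal force acts outward with Coriolis, so pressure-gradient force balances both:
(1/ρ)|∂P/∂n| = fV + V²/R  →  V² + fR·V − fR·V_g = 0
With fR = 1.38×10⁻⁴ × 677×10³ m = 93.4 m/s:
V = [−fR + √((fR)² + 4 fR V_g)]/2 = [−93.4 + √(93.4² + 4×93.4×13)]/2 = 11.6 m/s
Subgeostrophic (V < V_g = 13 m/s), as expected around a low.
Converting: 11.6 m/s × 3.6 = 41.6 km/h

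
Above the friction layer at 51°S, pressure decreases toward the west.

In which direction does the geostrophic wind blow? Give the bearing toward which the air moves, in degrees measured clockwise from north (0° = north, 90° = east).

The pressure-gradient force points toward the west (bearing 270°).
Geostrophic balance: in the Southern Hemisphere the Coriolis force deflects motion to the left, so the geostrophic wind blows 90° to the left of the pressure-gradient force (low pressure on the right).
Rotating 270° by 90° counterclockwise gives 180° — the wind blows toward the south.

180°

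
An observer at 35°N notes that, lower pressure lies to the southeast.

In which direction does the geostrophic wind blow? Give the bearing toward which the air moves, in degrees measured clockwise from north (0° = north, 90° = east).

The pressure-gradient force points toward the southeast (bearing 135°).
Geostrophic balance: in the Northern Hemisphere the Coriolis force deflects motion to the right, so the geostrophic wind blows 90° to the right of the pressure-gradient force (low pressure on the left).
Rotating 135° by 90° clockwise gives 225° — the wind blows toward the southwest.

225°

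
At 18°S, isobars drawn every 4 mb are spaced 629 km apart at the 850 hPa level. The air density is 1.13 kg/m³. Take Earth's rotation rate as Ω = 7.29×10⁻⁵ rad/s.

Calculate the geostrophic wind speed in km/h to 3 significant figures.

45.0 km/h

Coriolis parameter at 18°S:
f = 2Ω sin φ = 2 × 7.29×10⁻⁵ × sin 18° = 4.51×10⁻⁵ s⁻¹
Pressure gradient: |∂P/∂n| = 400 Pa / 629000 m = 6.36×10⁻⁴ Pa/m
Geostrophic balance (pressure-gradient force = Coriolis force):
V_g = (1/(fρ)) |∂P/∂n| = 6.36×10⁻⁴ / (4.51×10⁻⁵ × 1.13) = 12.5 m/s
Converting: 12.5 m/s × 3.6 = 45.0 km/h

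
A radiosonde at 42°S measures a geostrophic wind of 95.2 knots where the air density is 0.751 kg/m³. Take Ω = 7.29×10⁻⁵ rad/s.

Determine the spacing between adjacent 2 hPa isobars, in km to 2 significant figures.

56 km

Coriolis parameter at 42°S:
f = 2Ω sin φ = 2 × 7.29×10⁻⁵ × sin 42° = 9.76×10⁻⁵ s⁻¹
Wind speed in SI: 95.2 knots = 49.0 m/s
Geostrophic balance rearranged: |∂P/∂n| = f ρ V_g
|∂P/∂n| = 9.76×10⁻⁵ × 0.751 × 49.0 = 3.59×10⁻³ Pa/m
Isobar spacing: Δn = ΔP/|∂P/∂n| = 200 Pa / 3.59×10⁻³ Pa/m = 55737 m ≈ 56 km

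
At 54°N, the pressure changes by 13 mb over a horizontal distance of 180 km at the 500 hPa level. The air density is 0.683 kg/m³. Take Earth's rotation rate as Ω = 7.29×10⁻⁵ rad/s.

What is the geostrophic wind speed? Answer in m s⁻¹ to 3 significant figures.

Coriolis parameter at 54°N:
f = 2Ω sin φ = 2 × 7.29×10⁻⁵ × sin 54° = 1.18×10⁻⁴ s⁻¹
Pressure gradient: |∂P/∂n| = 1300 Pa / 180000 m = 7.22×10⁻³ Pa/m
Geostrophic balance (pressure-gradient force = Coriolis force):
V_g = (1/(fρ)) |∂P/∂n| = 7.22×10⁻³ / (1.18×10⁻⁴ × 0.683) = 89.6 m/s

89.6 m s⁻¹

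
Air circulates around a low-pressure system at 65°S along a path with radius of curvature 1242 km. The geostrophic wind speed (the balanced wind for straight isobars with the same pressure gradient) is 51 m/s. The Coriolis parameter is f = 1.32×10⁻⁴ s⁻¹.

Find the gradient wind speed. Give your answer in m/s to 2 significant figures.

41 m/s

Around a low, centrifugal force acts outward with Coriolis, so pressure-gradient force balances both:
(1/ρ)|∂P/∂n| = fV + V²/R  →  V² + fR·V − fR·V_g = 0
With fR = 1.32×10⁻⁴ × 1242×10³ m = 164 m/s:
V = [−fR + √((fR)² + 4 fR V_g)]/2 = [−164 + √(164² + 4×164×51)]/2 = 40.8 m/s
Subgeostrophic (V < V_g = 51 m/s), as expected around a low.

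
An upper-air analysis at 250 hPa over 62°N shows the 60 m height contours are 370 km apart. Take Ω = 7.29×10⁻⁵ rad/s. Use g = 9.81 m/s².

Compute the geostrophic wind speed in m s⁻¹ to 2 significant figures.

12 m s⁻¹

Coriolis parameter at 62°N:
f = 2Ω sin φ = 2 × 7.29×10⁻⁵ × sin 62° = 1.29×10⁻⁴ s⁻¹
Height gradient: |∂Z/∂n| = 60 m / 370000 m = 1.62×10⁻⁴
On a pressure surface, geostrophic balance gives V_g = (g/f)|∂Z/∂n|:
V_g = 9.81 × 1.62×10⁻⁴ / 1.29×10⁻⁴ = 12.4 m/s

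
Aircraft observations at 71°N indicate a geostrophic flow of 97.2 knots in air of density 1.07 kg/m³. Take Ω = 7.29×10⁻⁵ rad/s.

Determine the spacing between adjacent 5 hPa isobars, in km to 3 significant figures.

Coriolis parameter at 71°N:
f = 2Ω sin φ = 2 × 7.29×10⁻⁵ × sin 71° = 1.38×10⁻⁴ s⁻¹
Wind speed in SI: 97.2 knots = 50.0 m/s
Geostrophic balance rearranged: |∂P/∂n| = f ρ V_g
|∂P/∂n| = 1.38×10⁻⁴ × 1.07 × 50.0 = 7.38×10⁻³ Pa/m
Isobar spacing: Δn = ΔP/|∂P/∂n| = 500 Pa / 7.38×10⁻³ Pa/m = 67788 m ≈ 67.8 km

67.8 km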